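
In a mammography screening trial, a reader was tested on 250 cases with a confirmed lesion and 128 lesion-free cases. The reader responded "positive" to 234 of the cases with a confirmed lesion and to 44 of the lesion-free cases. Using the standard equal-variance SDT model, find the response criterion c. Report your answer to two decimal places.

H = 234/250 = 0.9360
FA = 44/128 = 0.3438
z(0.9360) = 1.5220, z(0.3438) = -0.4021
c = −½·[z(H) + z(FA)] = −0.5 × (1.5220 + (-0.4021)) = -0.55995

c = -0.56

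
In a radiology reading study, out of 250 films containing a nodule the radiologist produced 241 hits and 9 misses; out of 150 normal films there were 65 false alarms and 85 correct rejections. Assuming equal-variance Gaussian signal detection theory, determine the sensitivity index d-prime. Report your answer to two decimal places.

H = 241/250 = 0.9640
FA = 65/150 = 0.4333
Φ⁻¹(H) = Φ⁻¹(0.9640) = 1.7991
Φ⁻¹(FA) = Φ⁻¹(0.4333) = -0.1680
d' = z(H) − z(FA) = 1.7991 − (-0.1680) = 1.9671

d-prime = 1.97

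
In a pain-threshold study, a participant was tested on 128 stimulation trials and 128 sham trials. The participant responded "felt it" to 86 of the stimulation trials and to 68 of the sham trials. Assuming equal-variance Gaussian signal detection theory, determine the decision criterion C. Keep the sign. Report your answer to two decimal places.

H = 86/128 = 0.6719
FA = 68/128 = 0.5312
z(H) = 0.4452
z(FA) = 0.0783
c = −½·[z(H) + z(FA)] = −0.5 × (0.4452 + 0.0783) = -0.26175
c < 0: the participant has a liberal response bias.

C = -0.26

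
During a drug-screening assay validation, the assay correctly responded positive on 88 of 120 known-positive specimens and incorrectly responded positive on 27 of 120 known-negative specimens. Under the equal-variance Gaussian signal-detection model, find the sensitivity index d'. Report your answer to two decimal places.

H = 88/120 = 0.7333
FA = 27/120 = 0.2250
z(H) = z(0.7333) = 0.6228
z(FA) = z(0.2250) = -0.7554
d' = z(H) − z(FA) = 0.6228 − (-0.7554) = 1.3782

d' = 1.38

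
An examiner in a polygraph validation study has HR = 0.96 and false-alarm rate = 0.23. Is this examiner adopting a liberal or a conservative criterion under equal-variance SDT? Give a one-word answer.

z(H) = 1.751, z(FA) = -0.739
c = −½·(z(H) + z(FA)) = -0.506
c < 0 → liberal criterion (biased toward responding “yes”).

liberal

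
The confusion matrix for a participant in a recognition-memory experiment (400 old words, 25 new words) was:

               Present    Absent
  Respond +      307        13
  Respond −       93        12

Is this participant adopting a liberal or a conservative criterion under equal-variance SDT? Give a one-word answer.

z(H) = 0.731, z(FA) = 0.050
c = −½·(z(H) + z(FA)) = -0.3905
c < 0 → liberal criterion (biased toward responding “yes”).

liberal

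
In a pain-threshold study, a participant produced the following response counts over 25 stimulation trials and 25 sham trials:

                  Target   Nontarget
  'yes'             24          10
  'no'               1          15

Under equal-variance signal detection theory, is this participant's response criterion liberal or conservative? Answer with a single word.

liberal

z(H) = 1.751, z(FA) = -0.253
c = −½·(z(H) + z(FA)) = -0.749
c < 0 → liberal criterion (biased toward responding “yes”).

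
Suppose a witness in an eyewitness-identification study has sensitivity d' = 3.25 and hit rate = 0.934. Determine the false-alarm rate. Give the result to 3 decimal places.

false-alarm rate = 0.041

z(hit rate) = z(0.934) = 1.5063
z(FA) = z(H) − d' = 1.5063 − 3.25 = -1.7437
false-alarm rate = Φ(-1.7437) = 0.0406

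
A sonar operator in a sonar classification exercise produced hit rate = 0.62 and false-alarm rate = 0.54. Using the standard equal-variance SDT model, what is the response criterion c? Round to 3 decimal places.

z(H) = 0.3055
z(FA) = 0.1004
c = −½·[z(H) + z(FA)] = −0.5 × (0.3055 + 0.1004) = -0.20295
c < 0: the sonar operator has a liberal response bias.

c = -0.203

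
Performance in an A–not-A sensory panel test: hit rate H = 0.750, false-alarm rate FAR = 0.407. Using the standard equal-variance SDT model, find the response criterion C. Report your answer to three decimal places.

Φ⁻¹(H) = 0.6745
Φ⁻¹(FA) = -0.2353
c = −½·[z(H) + z(FA)] = −0.5 × (0.6745 + (-0.2353)) = -0.2196
c < 0: the taster has a liberal response bias.

C = -0.220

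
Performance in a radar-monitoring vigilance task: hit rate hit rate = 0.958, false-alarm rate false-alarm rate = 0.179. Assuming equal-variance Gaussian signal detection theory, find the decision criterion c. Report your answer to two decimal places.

c = -0.40

Φ⁻¹(H) = 1.7279
Φ⁻¹(FA) = -0.9192
c = −½·[z(H) + z(FA)] = −0.5 × (1.7279 + (-0.9192)) = -0.40435
c < 0: the operator has a liberal response bias.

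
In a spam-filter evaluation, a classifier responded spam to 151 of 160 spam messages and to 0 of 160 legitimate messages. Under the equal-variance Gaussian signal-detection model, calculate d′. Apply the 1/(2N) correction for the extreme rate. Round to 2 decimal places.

d′ = 4.32

The false-alarm rate is 0/160 = 0, so apply the 1/(2N) correction: FA → 1/(2·160) = 0.00313.
z(H) = z(0.94375) = 1.587
z(FA) = z(0.00313) = -2.734
d' = 1.587 − (-2.734) = 4.321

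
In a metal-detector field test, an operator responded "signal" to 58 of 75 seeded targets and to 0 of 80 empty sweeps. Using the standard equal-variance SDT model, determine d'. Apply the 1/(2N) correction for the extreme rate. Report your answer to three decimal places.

d' = 3.248

The false-alarm rate is 0/80 = 0, so apply the 1/(2N) correction: FA → 1/(2·80) = 0.00625.
z(H) = z(0.77333) = 0.7499
z(FA) = z(0.00625) = -2.4977
d' = 0.7499 − (-2.4977) = 3.2476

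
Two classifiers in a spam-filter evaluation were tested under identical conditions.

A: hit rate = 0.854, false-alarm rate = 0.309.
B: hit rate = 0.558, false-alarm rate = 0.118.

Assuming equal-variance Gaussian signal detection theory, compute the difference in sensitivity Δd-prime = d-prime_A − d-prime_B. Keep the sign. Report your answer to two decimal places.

A: z(0.854) = 1.054, z(0.309) = -0.499, d' = 1.553
B: z(0.558) = 0.146, z(0.118) = -1.185, d' = 1.331
Δd' = d'_A − d'_B = 1.553 − 1.331 = 0.222
A has the higher sensitivity.

Δd-prime = 0.22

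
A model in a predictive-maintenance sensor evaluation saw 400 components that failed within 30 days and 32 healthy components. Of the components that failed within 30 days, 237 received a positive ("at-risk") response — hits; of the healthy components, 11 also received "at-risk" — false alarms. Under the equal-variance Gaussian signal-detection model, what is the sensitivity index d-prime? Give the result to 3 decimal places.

d-prime = 0.636

H = 237/400 = 0.5925
FA = 11/32 = 0.3438
z(0.5925) = 0.2340, z(0.3438) = -0.4021
d' = z(H) − z(FA) = 0.2340 − (-0.4021) = 0.6361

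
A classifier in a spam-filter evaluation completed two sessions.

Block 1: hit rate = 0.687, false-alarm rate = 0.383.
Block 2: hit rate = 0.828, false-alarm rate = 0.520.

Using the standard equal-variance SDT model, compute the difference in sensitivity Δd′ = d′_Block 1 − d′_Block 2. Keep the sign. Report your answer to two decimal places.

Block 1: z(0.687) = 0.487, z(0.383) = -0.298, d' = 0.785
Block 2: z(0.828) = 0.946, z(0.520) = 0.050, d' = 0.896
Δd' = d'_Block 1 − d'_Block 2 = 0.785 − 0.896 = -0.111
Block 2 has the higher sensitivity.

Δd′ = -0.11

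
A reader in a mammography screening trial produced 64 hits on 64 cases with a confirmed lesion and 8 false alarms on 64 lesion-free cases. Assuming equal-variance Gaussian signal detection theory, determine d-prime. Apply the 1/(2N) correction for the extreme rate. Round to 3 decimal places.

The hit rate is 64/64 = 1, so apply the 1/(2N) correction: H → 1 − 1/(2·64) = 0.99219.
z(H) = z(0.99219) = 2.4177
z(FA) = z(0.12500) = -1.1503
d' = 2.4177 − (-1.1503) = 3.5680

d-prime = 3.568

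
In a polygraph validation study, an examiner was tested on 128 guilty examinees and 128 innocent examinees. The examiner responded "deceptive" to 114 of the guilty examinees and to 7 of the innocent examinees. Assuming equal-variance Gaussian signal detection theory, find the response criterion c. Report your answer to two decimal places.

H = 114/128 = 0.8906
FA = 7/128 = 0.0547
z(0.8906) = 1.230, z(0.0547) = -1.601
c = −½·[z(H) + z(FA)] = −0.5 × (1.230 + (-1.601)) = 0.1855
c > 0: the examiner has a conservative response bias.

c = 0.19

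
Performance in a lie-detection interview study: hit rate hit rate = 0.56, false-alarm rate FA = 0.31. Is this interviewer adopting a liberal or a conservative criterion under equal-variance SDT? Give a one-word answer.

z(H) = 0.151, z(FA) = -0.496
c = −½·(z(H) + z(FA)) = 0.1725
c > 0 → conservative criterion (biased toward responding “no”).

conservative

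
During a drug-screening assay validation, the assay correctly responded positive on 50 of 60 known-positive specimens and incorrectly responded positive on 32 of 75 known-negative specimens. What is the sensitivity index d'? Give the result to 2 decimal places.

H = 50/60 = 0.8333
FA = 32/75 = 0.4267
Φ⁻¹(0.8333) = 0.967, Φ⁻¹(0.4267) = -0.185
d' = z(H) − z(FA) = 0.967 − (-0.185) = 1.152

d' = 1.15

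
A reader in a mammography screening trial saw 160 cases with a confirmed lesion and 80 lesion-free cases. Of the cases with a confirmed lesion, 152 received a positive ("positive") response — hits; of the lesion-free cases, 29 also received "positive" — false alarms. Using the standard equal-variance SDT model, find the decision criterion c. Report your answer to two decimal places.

c = -0.65

H = 152/160 = 0.9500
FA = 29/80 = 0.3625
Φ⁻¹(0.9500) = 1.6449, Φ⁻¹(0.3625) = -0.3518
c = −½·[z(H) + z(FA)] = −0.5 × (1.6449 + (-0.3518)) = -0.64655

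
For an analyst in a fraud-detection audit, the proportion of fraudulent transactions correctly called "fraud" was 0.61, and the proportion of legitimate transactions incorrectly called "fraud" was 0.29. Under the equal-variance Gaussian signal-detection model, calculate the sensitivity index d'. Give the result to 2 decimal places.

z(0.61) = 0.279, z(0.29) = -0.553
d' = z(H) − z(FA) = 0.279 − (-0.553) = 0.832

d' = 0.83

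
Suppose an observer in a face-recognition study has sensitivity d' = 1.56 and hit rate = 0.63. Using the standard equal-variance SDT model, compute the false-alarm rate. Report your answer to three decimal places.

z(hit rate) = z(0.63) = 0.3319
z(FA) = z(H) − d' = 0.3319 − 1.56 = -1.2281
false-alarm rate = Φ(-1.2281) = 0.1097

false-alarm rate = 0.110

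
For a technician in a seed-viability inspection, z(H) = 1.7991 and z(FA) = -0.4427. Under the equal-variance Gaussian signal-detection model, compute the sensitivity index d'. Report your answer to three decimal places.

d' = 2.242

d' = z(H) − z(FA) = 1.7991 − (-0.4427) = 2.2418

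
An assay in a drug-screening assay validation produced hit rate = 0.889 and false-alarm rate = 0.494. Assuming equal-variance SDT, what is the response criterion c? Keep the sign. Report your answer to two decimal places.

z(H) = 1.221
z(FA) = -0.015
c = −½·[z(H) + z(FA)] = −0.5 × (1.221 + (-0.015)) = -0.603
c < 0: the assay has a liberal response bias.

c = -0.60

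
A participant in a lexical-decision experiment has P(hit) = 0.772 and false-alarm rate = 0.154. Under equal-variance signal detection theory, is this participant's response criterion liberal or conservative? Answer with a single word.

z(H) = 0.745, z(FA) = -1.019
c = −½·(z(H) + z(FA)) = 0.137
c > 0 → conservative criterion (biased toward responding “no”).

conservative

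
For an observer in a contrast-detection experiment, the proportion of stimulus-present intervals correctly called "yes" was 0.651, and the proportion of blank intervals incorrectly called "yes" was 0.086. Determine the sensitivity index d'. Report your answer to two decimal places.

Φ⁻¹(0.651) = 0.388, Φ⁻¹(0.086) = -1.366
d' = z(H) − z(FA) = 0.388 − (-1.366) = 1.754

d' = 1.75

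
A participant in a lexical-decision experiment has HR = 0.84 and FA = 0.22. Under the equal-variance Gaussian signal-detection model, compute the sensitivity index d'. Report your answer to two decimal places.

d' = 1.77

z(0.84) = 0.9945, z(0.22) = -0.7722
d' = z(H) − z(FA) = 0.9945 − (-0.7722) = 1.7667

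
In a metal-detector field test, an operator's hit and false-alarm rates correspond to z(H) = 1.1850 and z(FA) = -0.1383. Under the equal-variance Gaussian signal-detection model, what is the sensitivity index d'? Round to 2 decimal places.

d' = z(H) − z(FA) = 1.1850 − (-0.1383) = 1.3233

d' = 1.32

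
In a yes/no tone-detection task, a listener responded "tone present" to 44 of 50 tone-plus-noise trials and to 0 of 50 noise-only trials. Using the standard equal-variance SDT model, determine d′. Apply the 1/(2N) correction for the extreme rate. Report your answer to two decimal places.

The false-alarm rate is 0/50 = 0, so apply the 1/(2N) correction: FA → 1/(2·50) = 0.01000.
z(H) = z(0.88000) = 1.175
z(FA) = z(0.01000) = -2.326
d' = 1.175 − (-2.326) = 3.501

d′ = 3.50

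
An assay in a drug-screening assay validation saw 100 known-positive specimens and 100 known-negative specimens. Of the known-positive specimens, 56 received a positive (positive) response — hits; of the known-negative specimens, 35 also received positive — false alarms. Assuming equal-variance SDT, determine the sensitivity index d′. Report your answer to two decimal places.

H = 56/100 = 0.5600
FA = 35/100 = 0.3500
z(H) = z(0.5600) = 0.151
z(FA) = z(0.3500) = -0.385
d' = z(H) − z(FA) = 0.151 − (-0.385) = 0.536

d′ = 0.54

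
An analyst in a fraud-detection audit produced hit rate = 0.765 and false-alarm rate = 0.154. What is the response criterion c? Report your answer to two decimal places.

c = 0.15

Φ⁻¹(H) = Φ⁻¹(0.765) = 0.722
Φ⁻¹(FA) = Φ⁻¹(0.154) = -1.019
c = −½·[z(H) + z(FA)] = −0.5 × (0.722 + (-1.019)) = 0.1485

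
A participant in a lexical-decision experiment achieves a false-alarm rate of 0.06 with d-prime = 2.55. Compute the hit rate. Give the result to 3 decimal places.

z(false-alarm rate) = z(0.06) = -1.5548
z(H) = z(FA) + d' = -1.5548 + 2.55 = 0.9952
hit rate = Φ(0.9952) = 0.8402

hit rate = 0.840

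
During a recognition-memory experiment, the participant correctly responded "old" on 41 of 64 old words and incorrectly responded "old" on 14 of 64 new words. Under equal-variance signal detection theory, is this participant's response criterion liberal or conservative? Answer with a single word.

z(H) = 0.360, z(FA) = -0.776
c = −½·(z(H) + z(FA)) = 0.208
c > 0 → conservative criterion (biased toward responding “no”).

conservative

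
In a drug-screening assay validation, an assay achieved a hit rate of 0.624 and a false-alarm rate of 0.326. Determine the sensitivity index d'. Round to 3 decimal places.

Φ⁻¹(0.624) = 0.3160, Φ⁻¹(0.326) = -0.4510
d' = z(H) − z(FA) = 0.3160 − (-0.4510) = 0.7670

d' = 0.767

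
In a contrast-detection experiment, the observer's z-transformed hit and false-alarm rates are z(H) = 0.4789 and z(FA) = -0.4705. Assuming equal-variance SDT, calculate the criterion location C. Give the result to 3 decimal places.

c = −½·[z(H) + z(FA)] = −½·(0.4789 + (-0.4705)) = -0.0042
c < 0: the observer has a liberal response bias.

C = -0.004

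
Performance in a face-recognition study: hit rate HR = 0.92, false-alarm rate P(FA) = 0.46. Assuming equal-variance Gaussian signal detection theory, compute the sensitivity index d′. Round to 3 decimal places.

d′ = 1.506

z(0.92) = 1.4051, z(0.46) = -0.1004
d' = z(H) − z(FA) = 1.4051 − (-0.1004) = 1.5055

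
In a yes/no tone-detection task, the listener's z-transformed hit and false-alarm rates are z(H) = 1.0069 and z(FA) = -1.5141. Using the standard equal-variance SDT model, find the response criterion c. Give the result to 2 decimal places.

c = 0.25

c = −½·[z(H) + z(FA)] = −½·(1.0069 + (-1.5141)) = 0.2536
c > 0: the listener has a conservative response bias.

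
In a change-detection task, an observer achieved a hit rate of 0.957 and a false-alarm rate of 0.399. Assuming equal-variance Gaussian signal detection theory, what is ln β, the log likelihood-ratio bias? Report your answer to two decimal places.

ln β = -1.44

z(H) = 1.717
z(FA) = -0.256
ln β = −½·[z(H)² − z(FA)²] = −0.5 × (2.948 − 0.066) = -1.441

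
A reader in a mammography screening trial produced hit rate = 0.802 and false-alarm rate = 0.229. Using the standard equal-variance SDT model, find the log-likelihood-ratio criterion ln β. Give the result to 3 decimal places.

z(0.802) = 0.8488, z(0.229) = -0.7421
ln β = −½·[z(H)² − z(FA)²] = −0.5 × (0.7205 − 0.5507) = -0.0849

ln β = -0.085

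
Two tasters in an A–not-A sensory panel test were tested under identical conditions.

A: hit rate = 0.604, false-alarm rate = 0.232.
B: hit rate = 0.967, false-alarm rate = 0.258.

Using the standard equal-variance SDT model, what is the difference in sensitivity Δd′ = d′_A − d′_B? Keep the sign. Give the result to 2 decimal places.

A: z(0.604) = 0.264, z(0.232) = -0.732, d' = 0.996
B: z(0.967) = 1.838, z(0.258) = -0.650, d' = 2.488
Δd' = d'_A − d'_B = 0.996 − 2.488 = -1.492
B has the higher sensitivity.

Δd′ = -1.49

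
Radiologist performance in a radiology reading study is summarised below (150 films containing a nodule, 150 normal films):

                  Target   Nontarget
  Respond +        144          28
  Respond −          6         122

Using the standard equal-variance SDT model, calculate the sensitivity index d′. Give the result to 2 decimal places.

d′ = 2.64

H = 144/150 = 0.9600
FA = 28/150 = 0.1867
z(H) = z(0.9600) = 1.7507
z(FA) = z(0.1867) = -0.8901
d' = z(H) − z(FA) = 1.7507 − (-0.8901) = 2.6408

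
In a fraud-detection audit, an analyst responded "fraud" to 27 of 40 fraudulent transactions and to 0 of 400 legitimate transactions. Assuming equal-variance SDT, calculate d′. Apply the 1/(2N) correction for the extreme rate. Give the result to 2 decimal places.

The false-alarm rate is 0/400 = 0, so apply the 1/(2N) correction: FA → 1/(2·400) = 0.00125.
z(H) = z(0.67500) = 0.454
z(FA) = z(0.00125) = -3.023
d' = 0.454 − (-3.023) = 3.477

d′ = 3.48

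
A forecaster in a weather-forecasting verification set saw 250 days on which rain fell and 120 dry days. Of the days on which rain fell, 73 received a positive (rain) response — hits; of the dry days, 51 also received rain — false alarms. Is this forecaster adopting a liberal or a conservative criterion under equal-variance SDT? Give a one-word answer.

z(H) = -0.548, z(FA) = -0.189
c = −½·(z(H) + z(FA)) = 0.3685
c > 0 → conservative criterion (biased toward responding “no”).

conservative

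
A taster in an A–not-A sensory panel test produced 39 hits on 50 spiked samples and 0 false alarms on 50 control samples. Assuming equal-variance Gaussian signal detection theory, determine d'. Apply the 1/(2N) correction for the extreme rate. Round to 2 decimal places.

The false-alarm rate is 0/50 = 0, so apply the 1/(2N) correction: FA → 1/(2·50) = 0.01000.
z(H) = z(0.78000) = 0.772
z(FA) = z(0.01000) = -2.326
d' = 0.772 − (-2.326) = 3.098

d' = 3.10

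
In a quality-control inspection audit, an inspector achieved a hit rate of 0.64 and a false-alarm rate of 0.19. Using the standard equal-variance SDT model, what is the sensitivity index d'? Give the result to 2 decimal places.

Φ⁻¹(H) = 0.3585
Φ⁻¹(FA) = -0.8779
d' = z(H) − z(FA) = 0.3585 − (-0.8779) = 1.2364

d' = 1.24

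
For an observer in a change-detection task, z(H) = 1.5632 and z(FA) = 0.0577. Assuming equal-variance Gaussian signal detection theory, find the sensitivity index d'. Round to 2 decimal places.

d' = z(H) − z(FA) = 1.5632 − 0.0577 = 1.5055

d' = 1.51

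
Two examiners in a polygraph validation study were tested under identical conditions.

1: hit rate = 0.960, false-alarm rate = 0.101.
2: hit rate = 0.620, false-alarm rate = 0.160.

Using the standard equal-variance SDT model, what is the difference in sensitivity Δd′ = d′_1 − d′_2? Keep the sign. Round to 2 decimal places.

Δd′ = 1.73

1: z(0.960) = 1.751, z(0.101) = -1.276, d' = 3.027
2: z(0.620) = 0.305, z(0.160) = -0.994, d' = 1.299
Δd' = d'_1 − d'_2 = 3.027 − 1.299 = 1.728
1 has the higher sensitivity.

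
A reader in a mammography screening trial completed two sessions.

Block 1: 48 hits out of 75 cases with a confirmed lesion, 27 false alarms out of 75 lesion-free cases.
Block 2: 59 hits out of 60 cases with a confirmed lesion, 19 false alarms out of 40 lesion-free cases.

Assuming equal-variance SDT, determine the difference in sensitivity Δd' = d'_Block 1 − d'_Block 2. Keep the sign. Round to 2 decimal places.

Δd' = -1.47

Block 1: z(0.6400) = 0.358, z(0.3600) = -0.358, d' = 0.716
Block 2: z(0.9833) = 2.127, z(0.4750) = -0.063, d' = 2.190
Δd' = d'_Block 1 − d'_Block 2 = 0.716 − 2.190 = -1.474
Block 2 has the higher sensitivity.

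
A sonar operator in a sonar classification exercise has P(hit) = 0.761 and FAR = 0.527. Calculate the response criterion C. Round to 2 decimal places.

C = -0.39

z(0.761) = 0.710, z(0.527) = 0.068
c = −½·[z(H) + z(FA)] = −0.5 × (0.710 + 0.068) = -0.389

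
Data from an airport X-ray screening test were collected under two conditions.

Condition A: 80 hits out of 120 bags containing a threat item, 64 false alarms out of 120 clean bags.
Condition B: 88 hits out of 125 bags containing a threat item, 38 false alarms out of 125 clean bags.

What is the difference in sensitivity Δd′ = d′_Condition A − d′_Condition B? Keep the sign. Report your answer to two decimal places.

Condition A: z(0.6667) = 0.431, z(0.5333) = 0.084, d' = 0.347
Condition B: z(0.7040) = 0.536, z(0.3040) = -0.513, d' = 1.049
Δd' = d'_Condition A − d'_Condition B = 0.347 − 1.049 = -0.702
Condition B has the higher sensitivity.

Δd′ = -0.70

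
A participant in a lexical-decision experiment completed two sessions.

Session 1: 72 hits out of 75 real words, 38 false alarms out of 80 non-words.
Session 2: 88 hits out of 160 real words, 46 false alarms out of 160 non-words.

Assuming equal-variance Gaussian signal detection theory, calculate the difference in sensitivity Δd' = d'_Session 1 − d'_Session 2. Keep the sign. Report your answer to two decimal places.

Δd' = 1.13

Session 1: z(0.9600) = 1.751, z(0.4750) = -0.063, d' = 1.814
Session 2: z(0.5500) = 0.126, z(0.2875) = -0.561, d' = 0.687
Δd' = d'_Session 1 − d'_Session 2 = 1.814 − 0.687 = 1.127
Session 1 has the higher sensitivity.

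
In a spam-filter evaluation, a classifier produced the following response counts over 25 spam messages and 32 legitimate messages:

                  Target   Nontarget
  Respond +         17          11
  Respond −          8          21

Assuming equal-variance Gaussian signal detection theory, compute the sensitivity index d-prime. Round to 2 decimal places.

d-prime = 0.87

H = 17/25 = 0.6800
FA = 11/32 = 0.3438
z(0.6800) = 0.468, z(0.3438) = -0.402
d' = z(H) − z(FA) = 0.468 − (-0.402) = 0.870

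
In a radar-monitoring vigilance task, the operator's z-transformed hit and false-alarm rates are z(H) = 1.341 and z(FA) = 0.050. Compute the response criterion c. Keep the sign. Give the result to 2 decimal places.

c = -0.70

c = −½·[z(H) + z(FA)] = −½·(1.341 + 0.050) = -0.6955
c < 0: the operator has a liberal response bias.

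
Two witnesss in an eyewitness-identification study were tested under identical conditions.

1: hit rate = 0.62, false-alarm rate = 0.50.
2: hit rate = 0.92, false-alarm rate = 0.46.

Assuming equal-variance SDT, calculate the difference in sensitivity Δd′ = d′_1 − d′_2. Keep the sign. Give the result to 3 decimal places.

Δd′ = -1.200

1: z(0.62) = 0.3055, z(0.50) = 0.0000, d' = 0.3055
2: z(0.92) = 1.4051, z(0.46) = -0.1004, d' = 1.5055
Δd' = d'_1 − d'_2 = 0.3055 − 1.5055 = -1.2000
2 has the higher sensitivity.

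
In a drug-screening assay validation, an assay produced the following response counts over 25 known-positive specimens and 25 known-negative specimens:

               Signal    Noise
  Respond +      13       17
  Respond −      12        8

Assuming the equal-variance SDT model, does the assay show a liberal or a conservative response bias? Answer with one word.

liberal

z(H) = 0.050, z(FA) = 0.468
c = −½·(z(H) + z(FA)) = -0.259
c < 0 → liberal criterion (biased toward responding “yes”).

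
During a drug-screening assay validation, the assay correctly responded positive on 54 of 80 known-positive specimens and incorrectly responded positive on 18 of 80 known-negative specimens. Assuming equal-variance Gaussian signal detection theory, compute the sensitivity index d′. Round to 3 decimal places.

H = 54/80 = 0.6750
FA = 18/80 = 0.2250
z(0.6750) = 0.4538, z(0.2250) = -0.7554
d' = z(H) − z(FA) = 0.4538 − (-0.7554) = 1.2092

d′ = 1.209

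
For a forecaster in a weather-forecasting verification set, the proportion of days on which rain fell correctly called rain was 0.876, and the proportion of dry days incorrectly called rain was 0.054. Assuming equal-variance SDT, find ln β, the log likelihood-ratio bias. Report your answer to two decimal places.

ln β = 0.62

z(H) = z(0.876) = 1.155
z(FA) = z(0.054) = -1.607
ln β = −½·[z(H)² − z(FA)²] = −0.5 × (1.334 − 2.582) = 0.624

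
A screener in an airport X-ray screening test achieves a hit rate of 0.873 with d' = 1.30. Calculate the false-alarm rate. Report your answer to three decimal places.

z(hit rate) = z(0.873) = 1.1407
z(FA) = z(H) − d' = 1.1407 − 1.30 = -0.1593
false-alarm rate = Φ(-0.1593) = 0.4367

false-alarm rate = 0.437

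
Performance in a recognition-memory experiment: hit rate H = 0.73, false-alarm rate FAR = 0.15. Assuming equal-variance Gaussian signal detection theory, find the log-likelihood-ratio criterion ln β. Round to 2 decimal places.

ln β = 0.35

z(0.73) = 0.613, z(0.15) = -1.036
ln β = −½·[z(H)² − z(FA)²] = −0.5 × (0.376 − 1.073) = 0.3485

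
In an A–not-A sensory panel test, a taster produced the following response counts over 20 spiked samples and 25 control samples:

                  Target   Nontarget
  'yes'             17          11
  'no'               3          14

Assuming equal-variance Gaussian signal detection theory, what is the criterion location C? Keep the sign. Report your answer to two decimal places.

C = -0.44

H = 17/20 = 0.8500
FA = 11/25 = 0.4400
z(H) = z(0.8500) = 1.036
z(FA) = z(0.4400) = -0.151
c = −½·[z(H) + z(FA)] = −0.5 × (1.036 + (-0.151)) = -0.4425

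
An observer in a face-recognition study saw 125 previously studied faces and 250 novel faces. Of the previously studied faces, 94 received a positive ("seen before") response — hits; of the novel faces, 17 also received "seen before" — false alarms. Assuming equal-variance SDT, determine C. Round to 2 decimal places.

C = 0.41

H = 94/125 = 0.7520
FA = 17/250 = 0.0680
z(0.7520) = 0.681, z(0.0680) = -1.491
c = −½·[z(H) + z(FA)] = −0.5 × (0.681 + (-1.491)) = 0.405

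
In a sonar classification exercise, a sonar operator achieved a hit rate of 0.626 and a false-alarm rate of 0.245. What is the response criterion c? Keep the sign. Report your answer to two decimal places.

Φ⁻¹(H) = 0.321
Φ⁻¹(FA) = -0.690
c = −½·[z(H) + z(FA)] = −0.5 × (0.321 + (-0.690)) = 0.1845
c > 0: the sonar operator has a conservative response bias.

c = 0.18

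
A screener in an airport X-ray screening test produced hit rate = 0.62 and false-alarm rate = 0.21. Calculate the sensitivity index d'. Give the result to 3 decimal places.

Φ⁻¹(H) = 0.3055
Φ⁻¹(FA) = -0.8064
d' = z(H) − z(FA) = 0.3055 − (-0.8064) = 1.1119

d' = 1.112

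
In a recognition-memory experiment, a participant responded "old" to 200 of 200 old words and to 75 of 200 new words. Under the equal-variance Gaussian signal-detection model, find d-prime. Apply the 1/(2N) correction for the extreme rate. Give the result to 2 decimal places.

The hit rate is 200/200 = 1, so apply the 1/(2N) correction: H → 1 − 1/(2·200) = 0.99750.
z(H) = z(0.99750) = 2.807
z(FA) = z(0.37500) = -0.319
d' = 2.807 − (-0.319) = 3.126

d-prime = 3.13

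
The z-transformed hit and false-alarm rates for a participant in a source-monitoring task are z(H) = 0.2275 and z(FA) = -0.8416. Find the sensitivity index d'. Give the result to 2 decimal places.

d' = z(H) − z(FA) = 0.2275 − (-0.8416) = 1.0691

d' = 1.07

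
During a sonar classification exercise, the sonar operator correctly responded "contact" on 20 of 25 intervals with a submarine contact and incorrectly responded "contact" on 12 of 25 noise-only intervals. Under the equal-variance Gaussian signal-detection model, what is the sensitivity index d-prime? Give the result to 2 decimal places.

H = 20/25 = 0.8000
FA = 12/25 = 0.4800
Φ⁻¹(H) = Φ⁻¹(0.8000) = 0.8416
Φ⁻¹(FA) = Φ⁻¹(0.4800) = -0.0502
d' = z(H) − z(FA) = 0.8416 − (-0.0502) = 0.8918

d-prime = 0.89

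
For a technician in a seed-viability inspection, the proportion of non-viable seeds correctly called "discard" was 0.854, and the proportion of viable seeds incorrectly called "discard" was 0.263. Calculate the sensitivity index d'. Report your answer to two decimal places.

d' = 1.69

z(H) = z(0.854) = 1.0537
z(FA) = z(0.263) = -0.6341
d' = z(H) − z(FA) = 1.0537 − (-0.6341) = 1.6878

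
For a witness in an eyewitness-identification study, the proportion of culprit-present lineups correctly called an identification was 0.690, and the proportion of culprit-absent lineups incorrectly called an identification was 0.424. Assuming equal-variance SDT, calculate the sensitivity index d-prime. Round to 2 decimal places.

d-prime = 0.69

z(H) = z(0.690) = 0.4959
z(FA) = z(0.424) = -0.1917
d' = z(H) − z(FA) = 0.4959 − (-0.1917) = 0.6876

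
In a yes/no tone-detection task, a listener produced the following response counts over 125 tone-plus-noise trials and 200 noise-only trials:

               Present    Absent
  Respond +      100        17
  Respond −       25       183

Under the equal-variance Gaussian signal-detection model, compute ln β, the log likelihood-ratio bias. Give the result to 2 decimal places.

H = 100/125 = 0.8000
FA = 17/200 = 0.0850
z(H) = 0.842
z(FA) = -1.372
ln β = −½·[z(H)² − z(FA)²] = −0.5 × (0.709 − 1.882) = 0.5865

ln β = 0.59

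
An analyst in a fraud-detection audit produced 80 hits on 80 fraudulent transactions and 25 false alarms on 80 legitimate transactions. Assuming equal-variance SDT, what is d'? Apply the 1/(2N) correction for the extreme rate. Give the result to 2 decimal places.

d' = 2.99

The hit rate is 80/80 = 1, so apply the 1/(2N) correction: H → 1 − 1/(2·80) = 0.99375.
z(H) = z(0.99375) = 2.498
z(FA) = z(0.31250) = -0.489
d' = 2.498 − (-0.489) = 2.987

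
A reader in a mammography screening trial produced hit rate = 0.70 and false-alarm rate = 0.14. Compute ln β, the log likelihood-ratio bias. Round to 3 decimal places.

ln β = 0.446

z(H) = z(0.70) = 0.5244
z(FA) = z(0.14) = -1.0803
ln β = −½·[z(H)² − z(FA)²] = −0.5 × (0.2750 − 1.1670) = 0.4460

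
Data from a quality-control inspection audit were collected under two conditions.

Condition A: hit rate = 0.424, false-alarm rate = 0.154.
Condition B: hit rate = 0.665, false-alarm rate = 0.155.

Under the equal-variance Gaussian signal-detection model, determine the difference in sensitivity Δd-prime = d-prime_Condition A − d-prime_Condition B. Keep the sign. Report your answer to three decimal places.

Δd-prime = -0.614

Condition A: z(0.424) = -0.1917, z(0.154) = -1.0194, d' = 0.8277
Condition B: z(0.665) = 0.4261, z(0.155) = -1.0152, d' = 1.4413
Δd' = d'_Condition A − d'_Condition B = 0.8277 − 1.4413 = -0.6136
Condition B has the higher sensitivity.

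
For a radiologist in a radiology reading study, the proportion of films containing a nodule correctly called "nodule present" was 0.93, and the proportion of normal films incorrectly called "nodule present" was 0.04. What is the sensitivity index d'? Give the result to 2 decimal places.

d' = 3.23

z(H) = z(0.93) = 1.476
z(FA) = z(0.04) = -1.751
d' = z(H) − z(FA) = 1.476 − (-1.751) = 3.227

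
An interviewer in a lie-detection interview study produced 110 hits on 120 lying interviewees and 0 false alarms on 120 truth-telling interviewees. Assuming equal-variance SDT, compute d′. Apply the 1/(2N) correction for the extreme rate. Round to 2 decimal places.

The false-alarm rate is 0/120 = 0, so apply the 1/(2N) correction: FA → 1/(2·120) = 0.00417.
z(H) = z(0.91667) = 1.383
z(FA) = z(0.00417) = -2.638
d' = 1.383 − (-2.638) = 4.021

d′ = 4.02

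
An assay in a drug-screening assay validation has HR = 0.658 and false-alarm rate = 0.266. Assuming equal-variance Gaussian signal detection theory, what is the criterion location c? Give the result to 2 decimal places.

c = 0.11

Φ⁻¹(H) = Φ⁻¹(0.658) = 0.407
Φ⁻¹(FA) = Φ⁻¹(0.266) = -0.625
c = −½·[z(H) + z(FA)] = −0.5 × (0.407 + (-0.625)) = 0.109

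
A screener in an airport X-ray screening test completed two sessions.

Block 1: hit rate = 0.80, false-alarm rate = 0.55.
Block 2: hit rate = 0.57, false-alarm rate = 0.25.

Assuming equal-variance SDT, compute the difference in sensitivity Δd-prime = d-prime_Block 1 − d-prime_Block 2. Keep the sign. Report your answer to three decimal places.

Block 1: z(0.80) = 0.8416, z(0.55) = 0.1257, d' = 0.7159
Block 2: z(0.57) = 0.1764, z(0.25) = -0.6745, d' = 0.8509
Δd' = d'_Block 1 − d'_Block 2 = 0.7159 − 0.8509 = -0.1350
Block 2 has the higher sensitivity.

Δd-prime = -0.135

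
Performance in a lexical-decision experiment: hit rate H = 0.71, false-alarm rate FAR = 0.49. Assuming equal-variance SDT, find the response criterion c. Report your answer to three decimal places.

c = -0.264

z(H) = z(0.71) = 0.5534
z(FA) = z(0.49) = -0.0251
c = −½·[z(H) + z(FA)] = −0.5 × (0.5534 + (-0.0251)) = -0.26415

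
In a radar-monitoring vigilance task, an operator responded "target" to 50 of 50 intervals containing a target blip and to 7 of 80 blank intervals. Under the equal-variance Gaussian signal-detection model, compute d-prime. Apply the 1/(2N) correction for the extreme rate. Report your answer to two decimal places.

The hit rate is 50/50 = 1, so apply the 1/(2N) correction: H → 1 − 1/(2·50) = 0.99000.
z(H) = z(0.99000) = 2.326
z(FA) = z(0.08750) = -1.356
d' = 2.326 − (-1.356) = 3.682

d-prime = 3.68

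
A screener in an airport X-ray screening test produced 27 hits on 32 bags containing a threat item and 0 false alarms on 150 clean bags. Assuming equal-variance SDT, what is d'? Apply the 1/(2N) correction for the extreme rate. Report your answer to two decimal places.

d' = 3.72

The false-alarm rate is 0/150 = 0, so apply the 1/(2N) correction: FA → 1/(2·150) = 0.00333.
z(H) = z(0.84375) = 1.010
z(FA) = z(0.00333) = -2.713
d' = 1.010 − (-2.713) = 3.723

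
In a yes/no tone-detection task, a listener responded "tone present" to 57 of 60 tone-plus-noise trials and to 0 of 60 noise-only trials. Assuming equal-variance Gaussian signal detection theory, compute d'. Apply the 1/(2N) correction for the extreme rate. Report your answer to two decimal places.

d' = 4.04

The false-alarm rate is 0/60 = 0, so apply the 1/(2N) correction: FA → 1/(2·60) = 0.00833.
z(H) = z(0.95000) = 1.645
z(FA) = z(0.00833) = -2.394
d' = 1.645 − (-2.394) = 4.039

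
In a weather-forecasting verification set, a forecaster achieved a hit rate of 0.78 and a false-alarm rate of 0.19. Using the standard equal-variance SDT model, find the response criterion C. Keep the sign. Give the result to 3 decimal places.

C = 0.053

Φ⁻¹(H) = Φ⁻¹(0.78) = 0.7722
Φ⁻¹(FA) = Φ⁻¹(0.19) = -0.8779
c = −½·[z(H) + z(FA)] = −0.5 × (0.7722 + (-0.8779)) = 0.05285
c > 0: the forecaster has a conservative response bias.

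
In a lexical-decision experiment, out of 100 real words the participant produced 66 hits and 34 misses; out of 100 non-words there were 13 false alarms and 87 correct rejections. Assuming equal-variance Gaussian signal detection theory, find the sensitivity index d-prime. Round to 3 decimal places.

H = 66/100 = 0.6600
FA = 13/100 = 0.1300
z(H) = 0.4125
z(FA) = -1.1264
d' = z(H) − z(FA) = 0.4125 − (-1.1264) = 1.5389

d-prime = 1.539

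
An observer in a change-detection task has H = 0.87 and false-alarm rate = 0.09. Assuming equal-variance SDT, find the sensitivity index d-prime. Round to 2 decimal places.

z(0.87) = 1.1264, z(0.09) = -1.3408
d' = z(H) − z(FA) = 1.1264 − (-1.3408) = 2.4672

d-prime = 2.47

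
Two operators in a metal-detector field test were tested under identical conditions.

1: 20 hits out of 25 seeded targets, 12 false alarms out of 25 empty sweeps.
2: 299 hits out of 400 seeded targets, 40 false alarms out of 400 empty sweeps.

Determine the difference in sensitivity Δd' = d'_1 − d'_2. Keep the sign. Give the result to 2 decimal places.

1: z(0.8000) = 0.842, z(0.4800) = -0.050, d' = 0.892
2: z(0.7475) = 0.667, z(0.1000) = -1.282, d' = 1.949
Δd' = d'_1 − d'_2 = 0.892 − 1.949 = -1.057
2 has the higher sensitivity.

Δd' = -1.06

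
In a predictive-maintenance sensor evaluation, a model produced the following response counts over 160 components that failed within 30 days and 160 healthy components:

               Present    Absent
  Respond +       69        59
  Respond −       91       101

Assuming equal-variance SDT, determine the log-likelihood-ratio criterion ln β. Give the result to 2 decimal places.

ln β = 0.04

H = 69/160 = 0.4313
FA = 59/160 = 0.3688
z(0.4313) = -0.173, z(0.3688) = -0.335
ln β = −½·[z(H)² − z(FA)²] = −0.5 × (0.030 − 0.112) = 0.041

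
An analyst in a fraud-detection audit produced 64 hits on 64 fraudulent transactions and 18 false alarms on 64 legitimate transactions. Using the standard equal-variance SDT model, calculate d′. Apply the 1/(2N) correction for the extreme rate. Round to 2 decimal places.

d′ = 3.00

The hit rate is 64/64 = 1, so apply the 1/(2N) correction: H → 1 − 1/(2·64) = 0.99219.
z(H) = z(0.99219) = 2.418
z(FA) = z(0.28125) = -0.579
d' = 2.418 − (-0.579) = 2.997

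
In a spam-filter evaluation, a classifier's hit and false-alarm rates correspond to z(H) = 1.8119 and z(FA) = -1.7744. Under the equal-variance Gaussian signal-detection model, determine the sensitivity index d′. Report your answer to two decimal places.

d′ = 3.59

d' = z(H) − z(FA) = 1.8119 − (-1.7744) = 3.5863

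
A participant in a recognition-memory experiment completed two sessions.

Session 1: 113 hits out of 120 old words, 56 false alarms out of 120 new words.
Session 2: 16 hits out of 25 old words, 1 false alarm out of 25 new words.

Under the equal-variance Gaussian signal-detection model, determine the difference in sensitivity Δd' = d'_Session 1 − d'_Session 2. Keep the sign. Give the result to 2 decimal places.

Δd' = -0.46

Session 1: z(0.9417) = 1.569, z(0.4667) = -0.084, d' = 1.653
Session 2: z(0.6400) = 0.358, z(0.0400) = -1.751, d' = 2.109
Δd' = d'_Session 1 − d'_Session 2 = 1.653 − 2.109 = -0.456
Session 2 has the higher sensitivity.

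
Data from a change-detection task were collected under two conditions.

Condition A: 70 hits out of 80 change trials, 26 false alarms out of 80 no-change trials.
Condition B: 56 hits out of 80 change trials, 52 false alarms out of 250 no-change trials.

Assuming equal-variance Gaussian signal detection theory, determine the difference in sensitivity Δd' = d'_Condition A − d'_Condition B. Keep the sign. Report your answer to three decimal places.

Condition A: z(0.8750) = 1.1503, z(0.3250) = -0.4538, d' = 1.6041
Condition B: z(0.7000) = 0.5244, z(0.2080) = -0.8134, d' = 1.3378
Δd' = d'_Condition A − d'_Condition B = 1.6041 − 1.3378 = 0.2663
Condition A has the higher sensitivity.

Δd' = 0.266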